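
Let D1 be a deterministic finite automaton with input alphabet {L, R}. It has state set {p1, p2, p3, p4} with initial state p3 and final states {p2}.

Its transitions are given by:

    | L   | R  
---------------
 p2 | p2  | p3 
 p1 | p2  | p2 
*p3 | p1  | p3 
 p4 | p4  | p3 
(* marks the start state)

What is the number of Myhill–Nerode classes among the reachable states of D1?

3

First remove the unreachable states {p4}; 3 states remain.
P0 = {p2} | {p1,p3}.
On input L, block {p1,p3} splits into {p1} and {p3}.
The partition is now stable with 3 blocks: {p2} | {p1} | {p3}.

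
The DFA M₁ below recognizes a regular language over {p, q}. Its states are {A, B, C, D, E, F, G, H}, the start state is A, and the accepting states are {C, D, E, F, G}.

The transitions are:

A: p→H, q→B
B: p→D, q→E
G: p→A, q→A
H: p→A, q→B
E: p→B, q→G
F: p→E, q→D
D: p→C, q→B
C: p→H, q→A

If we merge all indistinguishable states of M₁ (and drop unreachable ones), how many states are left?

Reachable states from the start: {A,B,C,D,E,G,H}. Unreachable: {F} — drop them.
P0 = {C,D,E,G} | {A,B,H}.
On input p, block {C,D,E,G} splits into {C,E,G} and {D}.
Refine {C,E,G} on symbol q: members go to different blocks, giving {C,G} and {E}.
Split {A,B,H} by δ(·,p) → {A,H} and {B}.
No further refinement is possible. Final partition (5 blocks): {C,G} | {A,H} | {D} | {E} | {B}.

5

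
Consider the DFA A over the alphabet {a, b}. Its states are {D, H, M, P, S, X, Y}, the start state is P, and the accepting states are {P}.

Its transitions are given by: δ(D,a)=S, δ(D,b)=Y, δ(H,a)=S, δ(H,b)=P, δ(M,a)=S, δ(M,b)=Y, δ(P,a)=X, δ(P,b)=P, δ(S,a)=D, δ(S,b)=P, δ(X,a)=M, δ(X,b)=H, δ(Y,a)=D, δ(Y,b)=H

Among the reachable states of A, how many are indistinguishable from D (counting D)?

Start with accepting vs non-accepting: {P} | {D,H,M,S,X,Y}.
Refine {D,H,M,S,X,Y} on symbol b: members go to different blocks, giving {D,M,X,Y} and {H,S}.
Refine {D,M,X,Y} on symbol a: members go to different blocks, giving {X,Y} and {D,M}.
Refine {H,S} on symbol a: members go to different blocks, giving {S} and {H}.
The partition is now stable with 5 blocks: {P} | {X,Y} | {S} | {D,M} | {H}.
State D belongs to the block {D,M}, which has 2 states.

2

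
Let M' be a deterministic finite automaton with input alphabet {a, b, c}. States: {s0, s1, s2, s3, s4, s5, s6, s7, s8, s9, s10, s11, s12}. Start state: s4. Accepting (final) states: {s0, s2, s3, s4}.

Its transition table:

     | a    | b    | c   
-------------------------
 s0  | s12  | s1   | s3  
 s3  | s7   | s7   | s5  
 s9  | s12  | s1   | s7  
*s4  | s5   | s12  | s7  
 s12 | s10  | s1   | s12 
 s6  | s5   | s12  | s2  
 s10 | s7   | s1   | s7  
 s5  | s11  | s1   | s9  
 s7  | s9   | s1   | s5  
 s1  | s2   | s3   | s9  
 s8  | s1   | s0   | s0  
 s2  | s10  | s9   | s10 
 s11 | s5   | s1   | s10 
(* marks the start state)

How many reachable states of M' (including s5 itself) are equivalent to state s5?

6

First remove the unreachable states {s0,s6,s8}; 10 states remain.
Initial partition by acceptance: {s2,s3,s4} | {s1,s5,s7,s9,s10,s11,s12}.
On input a, block {s1,s5,s7,s9,s10,s11,s12} splits into {s5,s7,s9,s10,s11,s12} and {s1}.
Stable partition: {s2,s3,s4} | {s5,s7,s9,s10,s11,s12} | {s1} — 3 equivalence classes.
State s5 belongs to the block {s5,s7,s9,s10,s11,s12}, which has 6 states.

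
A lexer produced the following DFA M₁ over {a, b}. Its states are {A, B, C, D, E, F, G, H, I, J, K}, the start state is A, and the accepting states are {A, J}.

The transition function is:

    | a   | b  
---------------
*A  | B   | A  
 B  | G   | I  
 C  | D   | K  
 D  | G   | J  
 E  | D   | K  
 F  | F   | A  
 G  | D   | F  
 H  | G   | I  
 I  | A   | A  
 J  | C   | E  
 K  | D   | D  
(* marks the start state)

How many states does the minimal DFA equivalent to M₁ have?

States {H} cannot be reached from the start state, so discard them.
P0 = {A,J} | {B,C,D,E,F,G,I,K}.
On input b, block {A,J} splits into {A} and {J}.
Refine {B,C,D,E,F,G,I,K} on symbol a: members go to different blocks, giving {B,C,D,E,F,G,K} and {I}.
Refine {B,C,D,E,F,G,K} on symbol b: members go to different blocks, giving {C,E,G,K} and {B} and {D} and {F}.
Refine {C,E,G,K} on symbol b: members go to different blocks, giving {C,E} and {G} and {K}.
No further refinement is possible. Final partition (9 blocks): {A} | {C,E} | {J} | {I} | {B} | {D} | {F} | {G} | {K}.

9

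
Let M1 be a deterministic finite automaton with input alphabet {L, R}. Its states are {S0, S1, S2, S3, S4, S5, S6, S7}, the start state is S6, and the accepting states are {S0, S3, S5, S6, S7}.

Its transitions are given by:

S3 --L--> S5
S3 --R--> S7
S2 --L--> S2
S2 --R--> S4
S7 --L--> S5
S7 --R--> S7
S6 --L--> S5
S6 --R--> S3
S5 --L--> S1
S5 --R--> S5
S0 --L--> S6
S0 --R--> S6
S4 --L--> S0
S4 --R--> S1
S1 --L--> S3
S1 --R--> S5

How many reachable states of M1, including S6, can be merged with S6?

3

States {S0,S2,S4} cannot be reached from the start state, so discard them.
Initial partition by acceptance: {S3,S5,S6,S7} | {S1}.
On input L, block {S3,S5,S6,S7} splits into {S3,S6,S7} and {S5}.
No further refinement is possible. Final partition (3 blocks): {S3,S6,S7} | {S1} | {S5}.
The equivalence class containing S6 is {S3,S6,S7}, of size 3.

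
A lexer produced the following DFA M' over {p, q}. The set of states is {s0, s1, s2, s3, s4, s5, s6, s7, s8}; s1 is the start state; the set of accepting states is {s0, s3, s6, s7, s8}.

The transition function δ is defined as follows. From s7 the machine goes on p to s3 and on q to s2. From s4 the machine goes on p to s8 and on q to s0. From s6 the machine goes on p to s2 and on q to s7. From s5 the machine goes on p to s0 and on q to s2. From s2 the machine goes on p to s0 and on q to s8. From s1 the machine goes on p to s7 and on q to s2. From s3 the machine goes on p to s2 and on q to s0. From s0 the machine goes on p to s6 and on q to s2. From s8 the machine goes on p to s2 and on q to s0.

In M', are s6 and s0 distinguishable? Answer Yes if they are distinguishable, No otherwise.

States {s4,s5} cannot be reached from the start state, so discard them.
Start with accepting vs non-accepting: {s0,s3,s6,s7,s8} | {s1,s2}.
On input p, block {s0,s3,s6,s7,s8} splits into {s3,s6,s8} and {s0,s7}.
On input q, block {s1,s2} splits into {s1} and {s2}.
No further refinement is possible. Final partition (4 blocks): {s3,s6,s8} | {s1} | {s0,s7} | {s2}.
s6 and s0 end up in different blocks, so they are distinguishable. For instance, the string 'p' is accepted from only s0.

Yes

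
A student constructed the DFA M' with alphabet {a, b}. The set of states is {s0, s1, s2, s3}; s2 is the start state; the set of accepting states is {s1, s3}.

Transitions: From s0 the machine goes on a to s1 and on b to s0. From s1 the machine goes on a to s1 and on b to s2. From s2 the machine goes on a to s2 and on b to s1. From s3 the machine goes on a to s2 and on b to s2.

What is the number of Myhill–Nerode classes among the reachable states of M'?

2

First remove the unreachable states {s0,s3}; 2 states remain.
Start with accepting vs non-accepting: {s1} | {s2}.
The partition is now stable with 2 blocks: {s1} | {s2}.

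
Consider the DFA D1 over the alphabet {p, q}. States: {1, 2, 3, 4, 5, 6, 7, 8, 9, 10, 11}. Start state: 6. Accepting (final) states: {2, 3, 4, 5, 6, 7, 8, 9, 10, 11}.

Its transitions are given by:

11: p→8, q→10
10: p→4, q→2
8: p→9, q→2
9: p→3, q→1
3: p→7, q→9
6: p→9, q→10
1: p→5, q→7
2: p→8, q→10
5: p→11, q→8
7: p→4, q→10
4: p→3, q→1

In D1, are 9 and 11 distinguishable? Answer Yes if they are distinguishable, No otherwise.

Yes

Every state is reachable, so we keep all 11.
P0 = {2,3,4,5,6,7,8,9,10,11} | {1}.
On input q, block {2,3,4,5,6,7,8,9,10,11} splits into {2,3,5,6,7,8,10,11} and {4,9}.
On input p, block {2,3,5,6,7,8,10,11} splits into {2,3,5,11} and {6,7,8,10}.
Refine {2,3,5,11} on symbol p: members go to different blocks, giving {2,3,11} and {5}.
Refine {2,3,11} on symbol q: members go to different blocks, giving {2,11} and {3}.
On input q, block {6,7,8,10} splits into {6,7} and {8,10}.
No further refinement is possible. Final partition (7 blocks): {2,11} | {1} | {4,9} | {6,7} | {5} | {3} | {8,10}.
9 and 11 end up in different blocks, so they are distinguishable. For instance, the string 'q' is accepted from only 11.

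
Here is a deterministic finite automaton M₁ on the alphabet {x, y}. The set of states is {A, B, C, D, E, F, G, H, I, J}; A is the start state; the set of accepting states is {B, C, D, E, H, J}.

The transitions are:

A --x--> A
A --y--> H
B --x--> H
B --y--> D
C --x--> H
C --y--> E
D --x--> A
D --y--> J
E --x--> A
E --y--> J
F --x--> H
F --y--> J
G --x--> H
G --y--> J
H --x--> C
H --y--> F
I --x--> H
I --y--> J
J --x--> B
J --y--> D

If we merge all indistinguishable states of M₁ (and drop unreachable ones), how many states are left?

6

States {G,I} cannot be reached from the start state, so discard them.
Initial partition by acceptance: {B,C,D,E,H,J} | {A,F}.
Split {B,C,D,E,H,J} by δ(·,x) → {B,C,H,J} and {D,E}.
Refine {B,C,H,J} on symbol y: members go to different blocks, giving {B,C,J} and {H}.
On input x, block {B,C,J} splits into {B,C} and {J}.
On input x, block {A,F} splits into {A} and {F}.
No further refinement is possible. Final partition (6 blocks): {B,C} | {A} | {D,E} | {H} | {J} | {F}.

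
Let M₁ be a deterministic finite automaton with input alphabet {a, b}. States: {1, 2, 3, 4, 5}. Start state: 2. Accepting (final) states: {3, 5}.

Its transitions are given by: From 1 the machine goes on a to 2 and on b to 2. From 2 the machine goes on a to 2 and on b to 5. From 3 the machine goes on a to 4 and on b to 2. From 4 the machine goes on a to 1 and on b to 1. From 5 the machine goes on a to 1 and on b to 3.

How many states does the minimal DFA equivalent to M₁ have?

Every state is reachable, so we keep all 5.
P0 = {3,5} | {1,2,4}.
Refine {3,5} on symbol b: members go to different blocks, giving {3} and {5}.
On input b, block {1,2,4} splits into {1,4} and {2}.
Split {1,4} by δ(·,a) → {1} and {4}.
The partition is now stable with 5 blocks: {3} | {1} | {5} | {2} | {4}.

5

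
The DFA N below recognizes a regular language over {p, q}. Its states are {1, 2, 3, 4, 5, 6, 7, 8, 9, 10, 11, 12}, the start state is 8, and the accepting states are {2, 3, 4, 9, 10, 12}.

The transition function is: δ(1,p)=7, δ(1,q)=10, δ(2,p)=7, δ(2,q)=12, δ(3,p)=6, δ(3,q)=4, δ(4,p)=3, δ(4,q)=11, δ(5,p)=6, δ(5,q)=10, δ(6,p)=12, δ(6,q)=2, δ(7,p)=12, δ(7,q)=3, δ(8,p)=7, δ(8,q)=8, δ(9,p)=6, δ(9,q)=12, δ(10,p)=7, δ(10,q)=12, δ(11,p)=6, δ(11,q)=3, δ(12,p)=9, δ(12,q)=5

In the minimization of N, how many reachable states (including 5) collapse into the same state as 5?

States {1} cannot be reached from the start state, so discard them.
Initial partition by acceptance: {2,3,4,9,10,12} | {5,6,7,8,11}.
Split {2,3,4,9,10,12} by δ(·,p) → {2,3,9,10} and {4,12}.
Refine {5,6,7,8,11} on symbol p: members go to different blocks, giving {5,8,11} and {6,7}.
Refine {5,8,11} on symbol q: members go to different blocks, giving {5,11} and {8}.
The partition is now stable with 5 blocks: {2,3,9,10} | {5,11} | {4,12} | {6,7} | {8}.
State 5 belongs to the block {5,11}, which has 2 states.

2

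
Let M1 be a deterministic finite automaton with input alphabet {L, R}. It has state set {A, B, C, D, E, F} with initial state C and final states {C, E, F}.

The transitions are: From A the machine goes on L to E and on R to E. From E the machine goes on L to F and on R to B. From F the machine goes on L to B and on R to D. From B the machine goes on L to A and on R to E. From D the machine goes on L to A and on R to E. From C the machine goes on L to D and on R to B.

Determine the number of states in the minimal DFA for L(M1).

4

All states are reachable from the start state.
P0 = {C,E,F} | {A,B,D}.
Refine {C,E,F} on symbol L: members go to different blocks, giving {C,F} and {E}.
Split {A,B,D} by δ(·,L) → {B,D} and {A}.
The partition is now stable with 4 blocks: {C,F} | {B,D} | {E} | {A}.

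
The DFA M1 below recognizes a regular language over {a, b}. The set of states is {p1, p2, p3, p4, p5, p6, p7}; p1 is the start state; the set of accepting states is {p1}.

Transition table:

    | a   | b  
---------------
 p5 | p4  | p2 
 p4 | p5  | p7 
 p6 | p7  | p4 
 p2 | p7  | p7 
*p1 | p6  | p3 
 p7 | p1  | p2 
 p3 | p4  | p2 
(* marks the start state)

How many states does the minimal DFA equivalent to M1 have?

6

Every state is reachable, so we keep all 7.
Initial partition by acceptance: {p1} | {p2,p3,p4,p5,p6,p7}.
On input a, block {p2,p3,p4,p5,p6,p7} splits into {p2,p3,p4,p5,p6} and {p7}.
Split {p2,p3,p4,p5,p6} by δ(·,a) → {p3,p4,p5} and {p2,p6}.
On input b, block {p3,p4,p5} splits into {p3,p5} and {p4}.
Split {p2,p6} by δ(·,b) → {p2} and {p6}.
Stable partition: {p1} | {p3,p5} | {p7} | {p2} | {p4} | {p6} — 6 equivalence classes.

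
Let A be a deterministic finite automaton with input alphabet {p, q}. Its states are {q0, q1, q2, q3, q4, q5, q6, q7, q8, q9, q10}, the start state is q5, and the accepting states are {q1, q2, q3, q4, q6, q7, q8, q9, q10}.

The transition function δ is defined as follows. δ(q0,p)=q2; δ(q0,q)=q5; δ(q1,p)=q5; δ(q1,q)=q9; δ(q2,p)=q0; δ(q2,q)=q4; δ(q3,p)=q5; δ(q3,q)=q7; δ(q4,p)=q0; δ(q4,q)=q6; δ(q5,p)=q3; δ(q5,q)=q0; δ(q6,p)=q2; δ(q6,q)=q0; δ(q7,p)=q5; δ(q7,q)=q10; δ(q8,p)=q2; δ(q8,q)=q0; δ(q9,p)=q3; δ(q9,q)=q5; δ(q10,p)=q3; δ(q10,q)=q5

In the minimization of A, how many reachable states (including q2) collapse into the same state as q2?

Reachable states from the start: {q0,q2,q3,q4,q5,q6,q7,q10}. Unreachable: {q1,q8,q9} — drop them.
P0 = {q2,q3,q4,q6,q7,q10} | {q0,q5}.
Split {q2,q3,q4,q6,q7,q10} by δ(·,p) → {q2,q3,q4,q7} and {q6,q10}.
On input q, block {q2,q3,q4,q7} splits into {q2,q3} and {q4,q7}.
No further refinement is possible. Final partition (4 blocks): {q2,q3} | {q0,q5} | {q6,q10} | {q4,q7}.
State q2 belongs to the block {q2,q3}, which has 2 states.

2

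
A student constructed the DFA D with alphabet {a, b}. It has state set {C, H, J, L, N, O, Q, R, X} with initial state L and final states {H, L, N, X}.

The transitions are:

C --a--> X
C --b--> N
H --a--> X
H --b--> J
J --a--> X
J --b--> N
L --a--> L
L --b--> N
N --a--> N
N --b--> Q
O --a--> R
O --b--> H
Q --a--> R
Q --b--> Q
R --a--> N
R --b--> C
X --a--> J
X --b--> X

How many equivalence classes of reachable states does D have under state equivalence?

States {H,O} cannot be reached from the start state, so discard them.
P0 = {L,N,X} | {C,J,Q,R}.
On input a, block {L,N,X} splits into {L,N} and {X}.
On input b, block {L,N} splits into {L} and {N}.
On input a, block {C,J,Q,R} splits into {C,J} and {Q} and {R}.
Stable partition: {L} | {C,J} | {X} | {N} | {Q} | {R} — 6 equivalence classes.

6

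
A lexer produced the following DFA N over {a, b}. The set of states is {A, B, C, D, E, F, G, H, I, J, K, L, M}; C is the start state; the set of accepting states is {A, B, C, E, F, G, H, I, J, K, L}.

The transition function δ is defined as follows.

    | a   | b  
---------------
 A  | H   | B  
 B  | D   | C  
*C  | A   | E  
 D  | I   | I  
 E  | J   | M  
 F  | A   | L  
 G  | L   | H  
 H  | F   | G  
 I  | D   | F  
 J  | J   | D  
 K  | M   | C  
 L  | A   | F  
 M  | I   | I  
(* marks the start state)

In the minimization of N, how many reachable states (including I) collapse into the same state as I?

States {K} cannot be reached from the start state, so discard them.
P0 = {A,B,C,E,F,G,H,I,J,L} | {D,M}.
Split {A,B,C,E,F,G,H,I,J,L} by δ(·,a) → {A,C,E,F,G,H,J,L} and {B,I}.
Split {A,C,E,F,G,H,J,L} by δ(·,b) → {C,F,G,H,L} and {E,J} and {A}.
Refine {C,F,G,H,L} on symbol a: members go to different blocks, giving {C,F,L} and {G,H}.
Refine {C,F,L} on symbol b: members go to different blocks, giving {F,L} and {C}.
Refine {B,I} on symbol b: members go to different blocks, giving {B} and {I}.
The partition is now stable with 8 blocks: {F,L} | {D,M} | {B} | {E,J} | {A} | {G,H} | {C} | {I}.
The equivalence class containing I is {I}, of size 1.

1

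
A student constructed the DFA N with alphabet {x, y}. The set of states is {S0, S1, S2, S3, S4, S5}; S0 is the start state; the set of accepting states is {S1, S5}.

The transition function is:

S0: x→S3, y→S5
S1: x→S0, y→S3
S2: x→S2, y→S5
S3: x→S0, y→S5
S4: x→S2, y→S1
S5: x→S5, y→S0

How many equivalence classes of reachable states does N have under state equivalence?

First remove the unreachable states {S1,S2,S4}; 3 states remain.
Start with accepting vs non-accepting: {S5} | {S0,S3}.
Stable partition: {S5} | {S0,S3} — 2 equivalence classes.

2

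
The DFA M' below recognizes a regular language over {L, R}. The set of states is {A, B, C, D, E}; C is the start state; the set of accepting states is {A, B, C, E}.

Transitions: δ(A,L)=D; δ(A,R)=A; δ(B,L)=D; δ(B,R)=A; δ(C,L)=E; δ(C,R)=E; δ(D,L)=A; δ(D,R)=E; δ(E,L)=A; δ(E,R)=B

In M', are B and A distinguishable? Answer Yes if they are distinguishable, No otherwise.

No

All states are reachable from the start state.
P0 = {A,B,C,E} | {D}.
Split {A,B,C,E} by δ(·,L) → {A,B} and {C,E}.
On input L, block {C,E} splits into {C} and {E}.
Stable partition: {A,B} | {D} | {C} | {E} — 4 equivalence classes.
B and A lie in the same block of the stable partition, so they are equivalent — no string distinguishes them.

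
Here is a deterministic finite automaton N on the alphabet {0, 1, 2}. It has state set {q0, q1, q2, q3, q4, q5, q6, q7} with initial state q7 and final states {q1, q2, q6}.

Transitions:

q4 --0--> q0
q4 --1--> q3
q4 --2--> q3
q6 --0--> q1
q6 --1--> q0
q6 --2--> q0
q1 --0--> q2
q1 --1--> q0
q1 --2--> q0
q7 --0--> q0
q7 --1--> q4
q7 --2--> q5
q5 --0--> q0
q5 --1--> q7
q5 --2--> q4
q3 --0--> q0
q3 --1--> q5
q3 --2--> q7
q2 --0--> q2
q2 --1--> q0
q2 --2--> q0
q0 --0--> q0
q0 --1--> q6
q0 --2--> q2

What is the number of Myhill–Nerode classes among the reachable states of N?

3

Initial partition by acceptance: {q1,q2,q6} | {q0,q3,q4,q5,q7}.
Refine {q0,q3,q4,q5,q7} on symbol 1: members go to different blocks, giving {q3,q4,q5,q7} and {q0}.
No further refinement is possible. Final partition (3 blocks): {q1,q2,q6} | {q3,q4,q5,q7} | {q0}.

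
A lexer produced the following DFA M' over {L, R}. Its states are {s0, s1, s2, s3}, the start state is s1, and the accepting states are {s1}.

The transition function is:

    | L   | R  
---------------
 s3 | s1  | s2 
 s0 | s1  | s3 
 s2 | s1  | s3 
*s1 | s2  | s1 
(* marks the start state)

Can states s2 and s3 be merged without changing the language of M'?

Yes

States {s0} cannot be reached from the start state, so discard them.
Initial partition by acceptance: {s1} | {s2,s3}.
Stable partition: {s1} | {s2,s3} — 2 equivalence classes.
s2 and s3 lie in the same block of the stable partition, so they are equivalent — no string distinguishes them.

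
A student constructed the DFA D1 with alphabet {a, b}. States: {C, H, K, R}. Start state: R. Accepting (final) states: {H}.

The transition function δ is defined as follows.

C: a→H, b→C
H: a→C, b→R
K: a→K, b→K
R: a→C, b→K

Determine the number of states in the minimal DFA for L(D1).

P0 = {H} | {C,K,R}.
Refine {C,K,R} on symbol a: members go to different blocks, giving {K,R} and {C}.
On input a, block {K,R} splits into {K} and {R}.
No further refinement is possible. Final partition (4 blocks): {H} | {K} | {C} | {R}.

4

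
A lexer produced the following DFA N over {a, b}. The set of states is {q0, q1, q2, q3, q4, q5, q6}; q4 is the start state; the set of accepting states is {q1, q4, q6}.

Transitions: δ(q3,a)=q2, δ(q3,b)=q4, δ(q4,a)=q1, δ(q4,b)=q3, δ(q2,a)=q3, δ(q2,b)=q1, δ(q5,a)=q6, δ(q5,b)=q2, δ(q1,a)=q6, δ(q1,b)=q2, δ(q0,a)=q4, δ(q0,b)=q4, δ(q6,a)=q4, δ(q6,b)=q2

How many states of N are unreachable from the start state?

BFS from q4 reaches {q1, q2, q3, q4, q6}; the 2 state(s) q0, q5 are never visited.

2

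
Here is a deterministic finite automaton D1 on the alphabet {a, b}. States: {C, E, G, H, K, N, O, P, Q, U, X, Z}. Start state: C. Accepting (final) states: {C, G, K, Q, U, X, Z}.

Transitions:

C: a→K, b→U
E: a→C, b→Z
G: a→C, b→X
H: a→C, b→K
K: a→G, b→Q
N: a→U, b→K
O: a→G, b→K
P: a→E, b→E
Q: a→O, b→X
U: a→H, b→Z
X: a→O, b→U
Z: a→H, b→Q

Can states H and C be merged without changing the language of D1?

No

Reachable states from the start: {C,G,H,K,O,Q,U,X,Z}. Unreachable: {E,N,P} — drop them.
Initial partition by acceptance: {C,G,K,Q,U,X,Z} | {H,O}.
Refine {C,G,K,Q,U,X,Z} on symbol a: members go to different blocks, giving {Q,U,X,Z} and {C,G,K}.
Stable partition: {Q,U,X,Z} | {H,O} | {C,G,K} — 3 equivalence classes.
H and C end up in different blocks, so they are distinguishable. For instance, the string 'ε' is accepted from only C.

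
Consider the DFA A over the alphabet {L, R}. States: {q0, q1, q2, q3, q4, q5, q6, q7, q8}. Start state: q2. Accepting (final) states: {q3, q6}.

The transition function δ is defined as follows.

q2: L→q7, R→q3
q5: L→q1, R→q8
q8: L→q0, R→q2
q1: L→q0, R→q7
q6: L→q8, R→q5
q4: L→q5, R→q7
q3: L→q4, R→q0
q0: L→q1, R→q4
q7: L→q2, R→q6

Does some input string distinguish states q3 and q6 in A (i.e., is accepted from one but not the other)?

No

P0 = {q3,q6} | {q0,q1,q2,q4,q5,q7,q8}.
Refine {q0,q1,q2,q4,q5,q7,q8} on symbol R: members go to different blocks, giving {q0,q1,q4,q5,q8} and {q2,q7}.
On input R, block {q0,q1,q4,q5,q8} splits into {q1,q4,q8} and {q0,q5}.
The partition is now stable with 4 blocks: {q3,q6} | {q1,q4,q8} | {q2,q7} | {q0,q5}.
q3 and q6 lie in the same block of the stable partition, so they are equivalent — no string distinguishes them.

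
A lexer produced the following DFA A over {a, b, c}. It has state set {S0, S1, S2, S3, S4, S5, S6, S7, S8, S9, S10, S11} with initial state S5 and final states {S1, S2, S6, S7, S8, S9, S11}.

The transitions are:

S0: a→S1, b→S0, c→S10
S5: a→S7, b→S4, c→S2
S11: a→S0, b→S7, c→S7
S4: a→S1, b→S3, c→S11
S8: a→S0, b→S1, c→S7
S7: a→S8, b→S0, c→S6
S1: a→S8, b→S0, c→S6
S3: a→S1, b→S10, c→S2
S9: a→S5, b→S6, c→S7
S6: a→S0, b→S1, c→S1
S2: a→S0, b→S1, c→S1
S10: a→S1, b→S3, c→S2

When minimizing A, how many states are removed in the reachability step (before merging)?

BFS from S5 reaches {S0, S1, S2, S3, S4, S5, S6, S7, S8, S10, S11}; the 1 state(s) S9 are never visited.

1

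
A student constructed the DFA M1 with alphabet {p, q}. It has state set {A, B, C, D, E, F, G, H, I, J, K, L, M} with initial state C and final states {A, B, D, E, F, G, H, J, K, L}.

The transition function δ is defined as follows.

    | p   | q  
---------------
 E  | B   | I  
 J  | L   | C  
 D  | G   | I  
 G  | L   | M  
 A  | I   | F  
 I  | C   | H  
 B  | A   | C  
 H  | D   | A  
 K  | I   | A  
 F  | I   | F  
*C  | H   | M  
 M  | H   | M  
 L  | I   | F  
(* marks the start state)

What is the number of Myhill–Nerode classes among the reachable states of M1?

6

States {B,E,J,K} cannot be reached from the start state, so discard them.
Initial partition by acceptance: {A,D,F,G,H,L} | {C,I,M}.
Split {A,D,F,G,H,L} by δ(·,p) → {A,F,L} and {D,G,H}.
On input p, block {C,I,M} splits into {C,M} and {I}.
Refine {D,G,H} on symbol p: members go to different blocks, giving {D,H} and {G}.
Refine {D,H} on symbol p: members go to different blocks, giving {D} and {H}.
Stable partition: {A,F,L} | {C,M} | {D} | {I} | {G} | {H} — 6 equivalence classes.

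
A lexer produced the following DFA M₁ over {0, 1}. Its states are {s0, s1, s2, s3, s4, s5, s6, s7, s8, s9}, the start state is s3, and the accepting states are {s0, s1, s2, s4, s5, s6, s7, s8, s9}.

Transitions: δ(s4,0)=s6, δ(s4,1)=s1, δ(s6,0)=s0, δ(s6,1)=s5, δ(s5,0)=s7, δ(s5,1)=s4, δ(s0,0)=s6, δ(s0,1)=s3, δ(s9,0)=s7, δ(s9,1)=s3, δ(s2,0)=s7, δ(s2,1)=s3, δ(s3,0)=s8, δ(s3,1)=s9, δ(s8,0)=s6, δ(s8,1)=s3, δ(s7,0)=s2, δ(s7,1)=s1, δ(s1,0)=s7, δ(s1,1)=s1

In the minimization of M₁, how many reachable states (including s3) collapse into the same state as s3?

1

Every state is reachable, so we keep all 10.
P0 = {s0,s1,s2,s4,s5,s6,s7,s8,s9} | {s3}.
On input 1, block {s0,s1,s2,s4,s5,s6,s7,s8,s9} splits into {s1,s4,s5,s6,s7} and {s0,s2,s8,s9}.
On input 0, block {s1,s4,s5,s6,s7} splits into {s1,s4,s5} and {s6,s7}.
The partition is now stable with 4 blocks: {s1,s4,s5} | {s3} | {s0,s2,s8,s9} | {s6,s7}.
The equivalence class containing s3 is {s3}, of size 1.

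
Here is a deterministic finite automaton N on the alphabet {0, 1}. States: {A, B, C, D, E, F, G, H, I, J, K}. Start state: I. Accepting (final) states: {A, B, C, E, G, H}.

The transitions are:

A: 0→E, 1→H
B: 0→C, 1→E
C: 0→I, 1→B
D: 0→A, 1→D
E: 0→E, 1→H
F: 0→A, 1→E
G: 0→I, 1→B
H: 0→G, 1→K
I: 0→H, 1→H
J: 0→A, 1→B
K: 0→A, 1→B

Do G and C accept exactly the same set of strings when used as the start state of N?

Yes

States {D,F,J} cannot be reached from the start state, so discard them.
Start with accepting vs non-accepting: {A,B,C,E,G,H} | {I,K}.
On input 0, block {A,B,C,E,G,H} splits into {A,B,E,H} and {C,G}.
Split {A,B,E,H} by δ(·,0) → {A,E} and {B,H}.
Split {I,K} by δ(·,0) → {I} and {K}.
Refine {B,H} on symbol 1: members go to different blocks, giving {B} and {H}.
No further refinement is possible. Final partition (6 blocks): {A,E} | {I} | {C,G} | {B} | {K} | {H}.
G and C lie in the same block of the stable partition, so they are equivalent — no string distinguishes them.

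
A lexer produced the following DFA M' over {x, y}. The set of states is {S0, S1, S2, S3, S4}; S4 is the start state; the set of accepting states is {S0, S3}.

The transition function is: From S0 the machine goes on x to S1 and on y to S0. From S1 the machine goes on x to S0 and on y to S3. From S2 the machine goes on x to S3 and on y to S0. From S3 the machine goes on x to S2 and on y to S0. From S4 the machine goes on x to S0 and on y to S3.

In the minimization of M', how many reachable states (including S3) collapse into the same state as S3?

All states are reachable from the start state.
P0 = {S0,S3} | {S1,S2,S4}.
No further refinement is possible. Final partition (2 blocks): {S0,S3} | {S1,S2,S4}.
State S3 belongs to the block {S0,S3}, which has 2 states.

2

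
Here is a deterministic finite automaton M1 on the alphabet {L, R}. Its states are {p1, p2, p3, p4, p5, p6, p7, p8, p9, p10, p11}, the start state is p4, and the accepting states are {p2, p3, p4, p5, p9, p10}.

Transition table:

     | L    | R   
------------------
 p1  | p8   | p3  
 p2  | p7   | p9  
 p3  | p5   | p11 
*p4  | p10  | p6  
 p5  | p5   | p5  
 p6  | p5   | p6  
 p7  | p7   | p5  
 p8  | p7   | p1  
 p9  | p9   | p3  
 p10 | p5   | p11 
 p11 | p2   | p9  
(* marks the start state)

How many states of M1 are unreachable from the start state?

2

No path from p4 leads to p1, p8; the other 9 states are all reachable.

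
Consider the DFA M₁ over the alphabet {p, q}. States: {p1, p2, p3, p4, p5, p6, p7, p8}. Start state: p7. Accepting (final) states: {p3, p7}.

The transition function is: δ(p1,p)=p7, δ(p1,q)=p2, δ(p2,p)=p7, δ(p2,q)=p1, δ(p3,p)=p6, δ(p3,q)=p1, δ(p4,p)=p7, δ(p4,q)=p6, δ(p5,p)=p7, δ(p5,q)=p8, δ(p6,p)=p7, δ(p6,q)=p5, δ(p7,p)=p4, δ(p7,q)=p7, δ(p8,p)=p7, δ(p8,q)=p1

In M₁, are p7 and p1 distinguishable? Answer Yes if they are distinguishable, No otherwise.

Yes

First remove the unreachable states {p3}; 7 states remain.
P0 = {p7} | {p1,p2,p4,p5,p6,p8}.
No further refinement is possible. Final partition (2 blocks): {p7} | {p1,p2,p4,p5,p6,p8}.
p7 and p1 end up in different blocks, so they are distinguishable. For instance, the string 'ε' is accepted from only p7.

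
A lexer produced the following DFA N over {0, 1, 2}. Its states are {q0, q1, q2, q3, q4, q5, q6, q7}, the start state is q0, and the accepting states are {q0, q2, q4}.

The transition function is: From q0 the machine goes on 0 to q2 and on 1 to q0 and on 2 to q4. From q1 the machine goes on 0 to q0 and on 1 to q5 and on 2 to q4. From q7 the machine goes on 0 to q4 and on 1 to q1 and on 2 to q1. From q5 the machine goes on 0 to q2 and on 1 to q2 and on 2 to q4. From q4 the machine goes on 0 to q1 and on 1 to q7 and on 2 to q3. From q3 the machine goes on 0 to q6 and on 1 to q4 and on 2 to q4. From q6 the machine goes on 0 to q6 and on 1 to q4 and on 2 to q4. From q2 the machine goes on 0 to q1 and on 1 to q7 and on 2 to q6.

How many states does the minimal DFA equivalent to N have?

Start with accepting vs non-accepting: {q0,q2,q4} | {q1,q3,q5,q6,q7}.
Split {q0,q2,q4} by δ(·,0) → {q2,q4} and {q0}.
On input 0, block {q1,q3,q5,q6,q7} splits into {q3,q6} and {q5,q7} and {q1}.
On input 1, block {q5,q7} splits into {q5} and {q7}.
No further refinement is possible. Final partition (6 blocks): {q2,q4} | {q3,q6} | {q0} | {q5} | {q1} | {q7}.

6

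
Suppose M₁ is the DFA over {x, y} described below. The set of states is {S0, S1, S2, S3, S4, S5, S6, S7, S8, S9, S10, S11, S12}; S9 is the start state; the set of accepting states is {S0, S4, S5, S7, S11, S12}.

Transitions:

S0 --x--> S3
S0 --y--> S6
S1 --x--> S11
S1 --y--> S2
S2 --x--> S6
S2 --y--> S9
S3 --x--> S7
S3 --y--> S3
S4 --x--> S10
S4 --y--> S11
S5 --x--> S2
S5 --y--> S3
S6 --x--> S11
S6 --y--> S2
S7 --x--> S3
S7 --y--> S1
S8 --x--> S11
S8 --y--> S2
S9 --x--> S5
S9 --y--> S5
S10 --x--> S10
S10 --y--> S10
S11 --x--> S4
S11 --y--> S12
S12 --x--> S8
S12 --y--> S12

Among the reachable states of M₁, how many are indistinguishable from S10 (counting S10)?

1

First remove the unreachable states {S0}; 12 states remain.
Initial partition by acceptance: {S4,S5,S7,S11,S12} | {S1,S2,S3,S6,S8,S9,S10}.
Split {S4,S5,S7,S11,S12} by δ(·,x) → {S4,S5,S7,S12} and {S11}.
On input y, block {S4,S5,S7,S12} splits into {S5,S7} and {S4} and {S12}.
On input x, block {S1,S2,S3,S6,S8,S9,S10} splits into {S1,S6,S8} and {S2,S10} and {S3,S9}.
On input x, block {S5,S7} splits into {S5} and {S7}.
On input x, block {S2,S10} splits into {S2} and {S10}.
Split {S3,S9} by δ(·,x) → {S3} and {S9}.
No further refinement is possible. Final partition (10 blocks): {S5} | {S1,S6,S8} | {S11} | {S4} | {S12} | {S2} | {S3} | {S7} | {S10} | {S9}.
The equivalence class containing S10 is {S10}, of size 1.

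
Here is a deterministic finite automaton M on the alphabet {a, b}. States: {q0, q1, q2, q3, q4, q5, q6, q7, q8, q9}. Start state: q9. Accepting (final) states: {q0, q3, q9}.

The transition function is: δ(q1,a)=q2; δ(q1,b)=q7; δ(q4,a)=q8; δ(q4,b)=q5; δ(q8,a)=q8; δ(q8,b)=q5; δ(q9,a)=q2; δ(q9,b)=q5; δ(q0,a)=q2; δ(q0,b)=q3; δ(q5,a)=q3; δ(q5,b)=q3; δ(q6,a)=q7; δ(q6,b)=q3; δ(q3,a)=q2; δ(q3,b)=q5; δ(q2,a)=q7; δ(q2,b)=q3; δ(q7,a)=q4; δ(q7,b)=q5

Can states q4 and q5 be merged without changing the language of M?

No

First remove the unreachable states {q0,q1,q6}; 7 states remain.
Start with accepting vs non-accepting: {q3,q9} | {q2,q4,q5,q7,q8}.
On input a, block {q2,q4,q5,q7,q8} splits into {q2,q4,q7,q8} and {q5}.
Refine {q2,q4,q7,q8} on symbol b: members go to different blocks, giving {q4,q7,q8} and {q2}.
Stable partition: {q3,q9} | {q4,q7,q8} | {q5} | {q2} — 4 equivalence classes.
q4 and q5 end up in different blocks, so they are distinguishable. For instance, the string 'a' is accepted from only q5.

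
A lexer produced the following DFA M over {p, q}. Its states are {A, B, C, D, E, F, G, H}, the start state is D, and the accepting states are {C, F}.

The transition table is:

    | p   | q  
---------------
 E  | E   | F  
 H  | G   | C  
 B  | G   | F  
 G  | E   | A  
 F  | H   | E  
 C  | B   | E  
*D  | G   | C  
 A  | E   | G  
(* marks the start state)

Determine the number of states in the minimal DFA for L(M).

4

All states are reachable from the start state.
Initial partition by acceptance: {C,F} | {A,B,D,E,G,H}.
Refine {A,B,D,E,G,H} on symbol q: members go to different blocks, giving {B,D,E,H} and {A,G}.
Refine {B,D,E,H} on symbol p: members go to different blocks, giving {B,D,H} and {E}.
No further refinement is possible. Final partition (4 blocks): {C,F} | {B,D,H} | {A,G} | {E}.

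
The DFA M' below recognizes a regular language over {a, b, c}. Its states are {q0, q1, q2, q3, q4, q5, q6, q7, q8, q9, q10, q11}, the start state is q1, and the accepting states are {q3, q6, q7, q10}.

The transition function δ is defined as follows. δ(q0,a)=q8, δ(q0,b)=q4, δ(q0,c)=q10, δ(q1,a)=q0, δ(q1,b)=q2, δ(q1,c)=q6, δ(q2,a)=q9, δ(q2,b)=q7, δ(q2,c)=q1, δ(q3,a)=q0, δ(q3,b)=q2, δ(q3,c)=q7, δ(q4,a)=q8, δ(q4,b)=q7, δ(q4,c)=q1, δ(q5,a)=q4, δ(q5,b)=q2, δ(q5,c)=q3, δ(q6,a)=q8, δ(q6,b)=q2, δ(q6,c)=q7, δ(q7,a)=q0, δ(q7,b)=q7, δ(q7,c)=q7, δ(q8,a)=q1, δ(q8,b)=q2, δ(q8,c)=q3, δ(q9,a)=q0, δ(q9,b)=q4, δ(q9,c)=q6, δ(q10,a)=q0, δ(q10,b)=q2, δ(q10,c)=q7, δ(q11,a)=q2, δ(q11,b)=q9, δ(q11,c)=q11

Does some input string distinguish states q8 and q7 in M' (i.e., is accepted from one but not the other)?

First remove the unreachable states {q5,q11}; 10 states remain.
P0 = {q3,q6,q7,q10} | {q0,q1,q2,q4,q8,q9}.
Refine {q3,q6,q7,q10} on symbol b: members go to different blocks, giving {q3,q6,q10} and {q7}.
On input b, block {q0,q1,q2,q4,q8,q9} splits into {q0,q1,q8,q9} and {q2,q4}.
The partition is now stable with 4 blocks: {q3,q6,q10} | {q0,q1,q8,q9} | {q7} | {q2,q4}.
q8 and q7 end up in different blocks, so they are distinguishable. For instance, the string 'ε' is accepted from only q7.

Yes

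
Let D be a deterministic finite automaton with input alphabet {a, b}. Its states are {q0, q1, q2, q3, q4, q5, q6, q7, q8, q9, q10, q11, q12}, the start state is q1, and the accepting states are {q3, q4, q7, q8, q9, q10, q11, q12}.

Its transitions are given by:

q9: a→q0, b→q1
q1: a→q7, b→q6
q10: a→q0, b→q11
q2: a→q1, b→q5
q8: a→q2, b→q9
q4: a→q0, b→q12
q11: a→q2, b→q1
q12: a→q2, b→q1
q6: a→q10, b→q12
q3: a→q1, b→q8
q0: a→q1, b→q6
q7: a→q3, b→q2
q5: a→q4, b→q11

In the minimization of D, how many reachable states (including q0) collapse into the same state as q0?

2

Every state is reachable, so we keep all 13.
Initial partition by acceptance: {q3,q4,q7,q8,q9,q10,q11,q12} | {q0,q1,q2,q5,q6}.
On input a, block {q3,q4,q7,q8,q9,q10,q11,q12} splits into {q3,q4,q8,q9,q10,q11,q12} and {q7}.
On input b, block {q3,q4,q8,q9,q10,q11,q12} splits into {q3,q4,q8,q10} and {q9,q11,q12}.
Refine {q3,q4,q8,q10} on symbol b: members go to different blocks, giving {q4,q8,q10} and {q3}.
On input a, block {q0,q1,q2,q5,q6} splits into {q0,q2} and {q5,q6} and {q1}.
The partition is now stable with 7 blocks: {q4,q8,q10} | {q0,q2} | {q7} | {q9,q11,q12} | {q3} | {q5,q6} | {q1}.
The equivalence class containing q0 is {q0,q2}, of size 2.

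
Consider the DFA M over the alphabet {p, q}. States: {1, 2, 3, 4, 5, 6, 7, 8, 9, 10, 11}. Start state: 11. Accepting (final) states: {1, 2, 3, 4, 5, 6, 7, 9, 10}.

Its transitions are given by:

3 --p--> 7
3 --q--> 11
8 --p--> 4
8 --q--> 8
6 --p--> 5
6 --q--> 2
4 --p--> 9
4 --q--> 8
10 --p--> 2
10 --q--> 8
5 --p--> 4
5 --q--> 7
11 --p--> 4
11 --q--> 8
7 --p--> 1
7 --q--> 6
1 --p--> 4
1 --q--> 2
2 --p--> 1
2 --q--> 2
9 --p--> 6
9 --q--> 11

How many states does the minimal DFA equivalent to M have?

5

Reachable states from the start: {1,2,4,5,6,7,8,9,11}. Unreachable: {3,10} — drop them.
P0 = {1,2,4,5,6,7,9} | {8,11}.
Refine {1,2,4,5,6,7,9} on symbol q: members go to different blocks, giving {1,2,5,6,7} and {4,9}.
Refine {1,2,5,6,7} on symbol p: members go to different blocks, giving {2,6,7} and {1,5}.
On input p, block {4,9} splits into {4} and {9}.
No further refinement is possible. Final partition (5 blocks): {2,6,7} | {8,11} | {4} | {1,5} | {9}.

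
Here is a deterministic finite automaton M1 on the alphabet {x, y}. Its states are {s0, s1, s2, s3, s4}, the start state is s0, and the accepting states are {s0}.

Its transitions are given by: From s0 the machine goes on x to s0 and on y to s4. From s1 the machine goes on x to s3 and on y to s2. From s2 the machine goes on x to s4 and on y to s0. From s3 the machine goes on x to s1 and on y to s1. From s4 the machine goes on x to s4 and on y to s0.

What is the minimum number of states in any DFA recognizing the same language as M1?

First remove the unreachable states {s1,s2,s3}; 2 states remain.
P0 = {s0} | {s4}.
Stable partition: {s0} | {s4} — 2 equivalence classes.

2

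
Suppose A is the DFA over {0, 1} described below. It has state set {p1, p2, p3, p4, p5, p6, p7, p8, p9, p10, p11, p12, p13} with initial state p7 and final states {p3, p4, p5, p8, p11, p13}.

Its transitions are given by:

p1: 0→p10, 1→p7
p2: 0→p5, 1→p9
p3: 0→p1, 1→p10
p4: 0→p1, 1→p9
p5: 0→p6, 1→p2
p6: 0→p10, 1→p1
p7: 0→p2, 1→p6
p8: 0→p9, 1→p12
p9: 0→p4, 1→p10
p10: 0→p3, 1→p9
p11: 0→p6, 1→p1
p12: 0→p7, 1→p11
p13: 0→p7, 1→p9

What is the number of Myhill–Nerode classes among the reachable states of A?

Reachable states from the start: {p1,p2,p3,p4,p5,p6,p7,p9,p10}. Unreachable: {p8,p11,p12,p13} — drop them.
Initial partition by acceptance: {p3,p4,p5} | {p1,p2,p6,p7,p9,p10}.
On input 0, block {p1,p2,p6,p7,p9,p10} splits into {p1,p6,p7} and {p2,p9,p10}.
The partition is now stable with 3 blocks: {p3,p4,p5} | {p1,p6,p7} | {p2,p9,p10}.

3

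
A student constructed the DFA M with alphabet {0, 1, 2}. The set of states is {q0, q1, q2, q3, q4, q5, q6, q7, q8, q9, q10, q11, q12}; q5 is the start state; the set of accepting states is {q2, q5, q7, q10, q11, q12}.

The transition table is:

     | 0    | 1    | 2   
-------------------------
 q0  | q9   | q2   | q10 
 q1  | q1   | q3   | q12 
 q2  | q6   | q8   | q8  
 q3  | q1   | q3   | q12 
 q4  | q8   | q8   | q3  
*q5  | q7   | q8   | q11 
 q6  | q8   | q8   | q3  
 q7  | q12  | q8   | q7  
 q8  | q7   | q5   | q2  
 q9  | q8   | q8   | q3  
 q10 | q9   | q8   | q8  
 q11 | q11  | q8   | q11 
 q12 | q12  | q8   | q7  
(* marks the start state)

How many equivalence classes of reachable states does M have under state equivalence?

Reachable states from the start: {q1,q2,q3,q5,q6,q7,q8,q11,q12}. Unreachable: {q0,q4,q9,q10} — drop them.
Initial partition by acceptance: {q2,q5,q7,q11,q12} | {q1,q3,q6,q8}.
Split {q2,q5,q7,q11,q12} by δ(·,0) → {q5,q7,q11,q12} and {q2}.
Split {q1,q3,q6,q8} by δ(·,0) → {q1,q3,q6} and {q8}.
Split {q1,q3,q6} by δ(·,0) → {q1,q3} and {q6}.
The partition is now stable with 5 blocks: {q5,q7,q11,q12} | {q1,q3} | {q2} | {q8} | {q6}.

5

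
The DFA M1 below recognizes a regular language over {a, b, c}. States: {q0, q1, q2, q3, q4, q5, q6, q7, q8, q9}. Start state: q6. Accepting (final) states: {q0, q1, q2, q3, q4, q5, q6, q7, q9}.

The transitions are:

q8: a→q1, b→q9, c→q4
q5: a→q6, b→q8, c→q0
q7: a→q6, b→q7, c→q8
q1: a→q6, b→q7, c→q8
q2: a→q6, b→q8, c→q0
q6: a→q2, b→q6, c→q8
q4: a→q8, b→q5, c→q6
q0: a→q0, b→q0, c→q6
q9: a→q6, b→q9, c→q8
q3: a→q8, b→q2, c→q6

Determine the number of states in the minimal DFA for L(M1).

Reachable states from the start: {q0,q1,q2,q4,q5,q6,q7,q8,q9}. Unreachable: {q3} — drop them.
Start with accepting vs non-accepting: {q0,q1,q2,q4,q5,q6,q7,q9} | {q8}.
Refine {q0,q1,q2,q4,q5,q6,q7,q9} on symbol a: members go to different blocks, giving {q0,q1,q2,q5,q6,q7,q9} and {q4}.
On input b, block {q0,q1,q2,q5,q6,q7,q9} splits into {q0,q1,q6,q7,q9} and {q2,q5}.
On input a, block {q0,q1,q6,q7,q9} splits into {q0,q1,q7,q9} and {q6}.
Split {q0,q1,q7,q9} by δ(·,a) → {q1,q7,q9} and {q0}.
No further refinement is possible. Final partition (6 blocks): {q1,q7,q9} | {q8} | {q4} | {q2,q5} | {q6} | {q0}.

6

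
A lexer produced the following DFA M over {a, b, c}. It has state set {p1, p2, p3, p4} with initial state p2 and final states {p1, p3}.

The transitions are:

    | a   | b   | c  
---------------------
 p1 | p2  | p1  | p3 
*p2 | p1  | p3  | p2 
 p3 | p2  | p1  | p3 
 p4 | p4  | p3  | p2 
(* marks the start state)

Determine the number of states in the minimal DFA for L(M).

First remove the unreachable states {p4}; 3 states remain.
P0 = {p1,p3} | {p2}.
Stable partition: {p1,p3} | {p2} — 2 equivalence classes.

2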